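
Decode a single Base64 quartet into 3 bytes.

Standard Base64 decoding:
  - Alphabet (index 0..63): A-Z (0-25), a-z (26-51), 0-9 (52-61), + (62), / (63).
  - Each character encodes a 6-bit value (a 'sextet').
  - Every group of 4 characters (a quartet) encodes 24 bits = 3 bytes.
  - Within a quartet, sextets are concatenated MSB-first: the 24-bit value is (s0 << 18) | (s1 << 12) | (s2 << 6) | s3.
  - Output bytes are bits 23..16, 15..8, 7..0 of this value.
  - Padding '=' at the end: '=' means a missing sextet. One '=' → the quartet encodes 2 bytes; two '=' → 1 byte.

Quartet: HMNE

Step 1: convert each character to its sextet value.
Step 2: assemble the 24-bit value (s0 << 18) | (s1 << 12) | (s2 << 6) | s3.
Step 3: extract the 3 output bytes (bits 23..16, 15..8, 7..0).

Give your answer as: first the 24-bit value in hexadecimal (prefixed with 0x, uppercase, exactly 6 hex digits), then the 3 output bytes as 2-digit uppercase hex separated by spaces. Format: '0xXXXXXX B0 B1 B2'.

Answer: 0x1CC344 1C C3 44

Derivation:
Sextets: H=7, M=12, N=13, E=4
24-bit: (7<<18) | (12<<12) | (13<<6) | 4
      = 0x1C0000 | 0x00C000 | 0x000340 | 0x000004
      = 0x1CC344
Bytes: (v>>16)&0xFF=1C, (v>>8)&0xFF=C3, v&0xFF=44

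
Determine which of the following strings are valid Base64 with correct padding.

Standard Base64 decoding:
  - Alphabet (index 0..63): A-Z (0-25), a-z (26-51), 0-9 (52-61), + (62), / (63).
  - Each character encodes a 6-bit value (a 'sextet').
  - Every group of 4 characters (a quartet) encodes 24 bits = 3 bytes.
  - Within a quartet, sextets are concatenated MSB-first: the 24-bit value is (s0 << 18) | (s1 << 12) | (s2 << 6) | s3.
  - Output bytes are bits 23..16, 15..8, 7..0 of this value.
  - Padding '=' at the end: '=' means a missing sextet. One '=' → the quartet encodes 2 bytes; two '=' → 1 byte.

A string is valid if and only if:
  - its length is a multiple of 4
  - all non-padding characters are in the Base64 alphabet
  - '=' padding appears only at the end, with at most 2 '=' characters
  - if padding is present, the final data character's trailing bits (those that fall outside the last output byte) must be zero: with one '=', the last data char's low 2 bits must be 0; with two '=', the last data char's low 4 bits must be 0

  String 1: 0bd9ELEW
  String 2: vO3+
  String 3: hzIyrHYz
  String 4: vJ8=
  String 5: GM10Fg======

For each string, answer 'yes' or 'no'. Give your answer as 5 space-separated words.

String 1: '0bd9ELEW' → valid
String 2: 'vO3+' → valid
String 3: 'hzIyrHYz' → valid
String 4: 'vJ8=' → valid
String 5: 'GM10Fg======' → invalid (6 pad chars (max 2))

Answer: yes yes yes yes no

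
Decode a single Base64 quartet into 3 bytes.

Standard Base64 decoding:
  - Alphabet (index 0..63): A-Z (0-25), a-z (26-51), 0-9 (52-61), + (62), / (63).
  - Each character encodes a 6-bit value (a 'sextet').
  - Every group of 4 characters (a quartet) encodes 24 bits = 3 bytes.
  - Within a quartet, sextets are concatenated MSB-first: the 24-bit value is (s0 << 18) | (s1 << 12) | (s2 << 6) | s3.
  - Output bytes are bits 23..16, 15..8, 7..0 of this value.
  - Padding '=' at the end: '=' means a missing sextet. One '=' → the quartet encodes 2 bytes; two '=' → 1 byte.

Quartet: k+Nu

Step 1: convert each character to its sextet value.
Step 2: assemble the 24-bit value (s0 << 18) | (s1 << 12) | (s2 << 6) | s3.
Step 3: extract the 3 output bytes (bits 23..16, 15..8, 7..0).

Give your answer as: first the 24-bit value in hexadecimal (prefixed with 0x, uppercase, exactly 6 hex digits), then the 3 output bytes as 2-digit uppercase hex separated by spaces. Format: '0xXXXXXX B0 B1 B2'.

Sextets: k=36, +=62, N=13, u=46
24-bit: (36<<18) | (62<<12) | (13<<6) | 46
      = 0x900000 | 0x03E000 | 0x000340 | 0x00002E
      = 0x93E36E
Bytes: (v>>16)&0xFF=93, (v>>8)&0xFF=E3, v&0xFF=6E

Answer: 0x93E36E 93 E3 6E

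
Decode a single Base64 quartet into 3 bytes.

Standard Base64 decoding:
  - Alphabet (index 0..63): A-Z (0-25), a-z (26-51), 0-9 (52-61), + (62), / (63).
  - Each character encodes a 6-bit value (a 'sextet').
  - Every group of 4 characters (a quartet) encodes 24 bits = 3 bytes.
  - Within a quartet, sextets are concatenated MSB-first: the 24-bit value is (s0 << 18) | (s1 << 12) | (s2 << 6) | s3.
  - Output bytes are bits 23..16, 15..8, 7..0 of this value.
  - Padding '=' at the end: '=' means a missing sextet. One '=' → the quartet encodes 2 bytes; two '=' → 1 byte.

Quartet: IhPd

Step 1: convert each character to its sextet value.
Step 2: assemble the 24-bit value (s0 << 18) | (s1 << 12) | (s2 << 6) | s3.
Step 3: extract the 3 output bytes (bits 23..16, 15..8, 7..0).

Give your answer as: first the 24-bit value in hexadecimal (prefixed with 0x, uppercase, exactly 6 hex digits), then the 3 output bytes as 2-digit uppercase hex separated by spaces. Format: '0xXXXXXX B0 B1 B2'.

Answer: 0x2213DD 22 13 DD

Derivation:
Sextets: I=8, h=33, P=15, d=29
24-bit: (8<<18) | (33<<12) | (15<<6) | 29
      = 0x200000 | 0x021000 | 0x0003C0 | 0x00001D
      = 0x2213DD
Bytes: (v>>16)&0xFF=22, (v>>8)&0xFF=13, v&0xFF=DD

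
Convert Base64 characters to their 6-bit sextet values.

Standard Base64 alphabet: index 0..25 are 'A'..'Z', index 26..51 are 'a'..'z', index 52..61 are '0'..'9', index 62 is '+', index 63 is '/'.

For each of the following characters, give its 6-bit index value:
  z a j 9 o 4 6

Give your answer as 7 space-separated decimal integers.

'z': a..z range, 26 + ord('z') − ord('a') = 51
'a': a..z range, 26 + ord('a') − ord('a') = 26
'j': a..z range, 26 + ord('j') − ord('a') = 35
'9': 0..9 range, 52 + ord('9') − ord('0') = 61
'o': a..z range, 26 + ord('o') − ord('a') = 40
'4': 0..9 range, 52 + ord('4') − ord('0') = 56
'6': 0..9 range, 52 + ord('6') − ord('0') = 58

Answer: 51 26 35 61 40 56 58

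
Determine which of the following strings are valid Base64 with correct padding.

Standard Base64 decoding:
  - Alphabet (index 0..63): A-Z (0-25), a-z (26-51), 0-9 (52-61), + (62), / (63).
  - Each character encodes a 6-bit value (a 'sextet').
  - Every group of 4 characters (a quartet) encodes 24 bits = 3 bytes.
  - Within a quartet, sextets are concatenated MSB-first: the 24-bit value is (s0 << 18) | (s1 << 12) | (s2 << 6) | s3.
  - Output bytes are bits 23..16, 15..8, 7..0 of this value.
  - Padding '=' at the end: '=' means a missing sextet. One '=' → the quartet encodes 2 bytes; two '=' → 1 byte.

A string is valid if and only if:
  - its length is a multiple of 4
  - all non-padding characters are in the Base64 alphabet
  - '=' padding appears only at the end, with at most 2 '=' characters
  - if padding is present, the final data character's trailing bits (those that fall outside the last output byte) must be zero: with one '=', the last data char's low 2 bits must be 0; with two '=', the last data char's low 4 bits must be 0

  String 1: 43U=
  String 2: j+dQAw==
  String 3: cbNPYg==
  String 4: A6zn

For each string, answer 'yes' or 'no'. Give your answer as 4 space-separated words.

Answer: yes yes yes yes

Derivation:
String 1: '43U=' → valid
String 2: 'j+dQAw==' → valid
String 3: 'cbNPYg==' → valid
String 4: 'A6zn' → valid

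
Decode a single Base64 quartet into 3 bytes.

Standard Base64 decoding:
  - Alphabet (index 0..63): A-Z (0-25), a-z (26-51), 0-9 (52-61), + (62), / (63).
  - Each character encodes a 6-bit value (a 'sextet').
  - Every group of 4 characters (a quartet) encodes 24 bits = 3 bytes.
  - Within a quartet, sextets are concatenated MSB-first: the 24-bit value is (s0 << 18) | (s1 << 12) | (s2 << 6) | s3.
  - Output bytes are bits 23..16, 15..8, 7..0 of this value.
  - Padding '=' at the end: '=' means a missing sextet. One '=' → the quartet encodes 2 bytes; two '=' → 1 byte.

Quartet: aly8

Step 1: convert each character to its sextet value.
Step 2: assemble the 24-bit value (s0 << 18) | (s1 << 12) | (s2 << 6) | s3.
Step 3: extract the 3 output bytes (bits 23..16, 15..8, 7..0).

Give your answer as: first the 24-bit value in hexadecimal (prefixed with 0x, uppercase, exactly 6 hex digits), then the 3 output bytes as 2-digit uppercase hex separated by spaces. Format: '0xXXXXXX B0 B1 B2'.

Sextets: a=26, l=37, y=50, 8=60
24-bit: (26<<18) | (37<<12) | (50<<6) | 60
      = 0x680000 | 0x025000 | 0x000C80 | 0x00003C
      = 0x6A5CBC
Bytes: (v>>16)&0xFF=6A, (v>>8)&0xFF=5C, v&0xFF=BC

Answer: 0x6A5CBC 6A 5C BC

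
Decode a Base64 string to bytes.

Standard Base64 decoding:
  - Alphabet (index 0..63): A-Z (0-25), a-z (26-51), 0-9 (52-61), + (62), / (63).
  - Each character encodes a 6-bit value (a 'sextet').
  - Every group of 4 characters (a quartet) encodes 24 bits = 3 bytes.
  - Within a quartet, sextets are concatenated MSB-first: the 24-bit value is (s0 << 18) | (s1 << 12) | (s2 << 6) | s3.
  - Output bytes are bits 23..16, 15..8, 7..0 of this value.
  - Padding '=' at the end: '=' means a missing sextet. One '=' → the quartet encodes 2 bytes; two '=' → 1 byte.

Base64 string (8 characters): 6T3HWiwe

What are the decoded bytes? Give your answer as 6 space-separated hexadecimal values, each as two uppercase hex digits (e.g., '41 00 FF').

Answer: E9 3D C7 5A 2C 1E

Derivation:
After char 0 ('6'=58): chars_in_quartet=1 acc=0x3A bytes_emitted=0
After char 1 ('T'=19): chars_in_quartet=2 acc=0xE93 bytes_emitted=0
After char 2 ('3'=55): chars_in_quartet=3 acc=0x3A4F7 bytes_emitted=0
After char 3 ('H'=7): chars_in_quartet=4 acc=0xE93DC7 -> emit E9 3D C7, reset; bytes_emitted=3
After char 4 ('W'=22): chars_in_quartet=1 acc=0x16 bytes_emitted=3
After char 5 ('i'=34): chars_in_quartet=2 acc=0x5A2 bytes_emitted=3
After char 6 ('w'=48): chars_in_quartet=3 acc=0x168B0 bytes_emitted=3
After char 7 ('e'=30): chars_in_quartet=4 acc=0x5A2C1E -> emit 5A 2C 1E, reset; bytes_emitted=6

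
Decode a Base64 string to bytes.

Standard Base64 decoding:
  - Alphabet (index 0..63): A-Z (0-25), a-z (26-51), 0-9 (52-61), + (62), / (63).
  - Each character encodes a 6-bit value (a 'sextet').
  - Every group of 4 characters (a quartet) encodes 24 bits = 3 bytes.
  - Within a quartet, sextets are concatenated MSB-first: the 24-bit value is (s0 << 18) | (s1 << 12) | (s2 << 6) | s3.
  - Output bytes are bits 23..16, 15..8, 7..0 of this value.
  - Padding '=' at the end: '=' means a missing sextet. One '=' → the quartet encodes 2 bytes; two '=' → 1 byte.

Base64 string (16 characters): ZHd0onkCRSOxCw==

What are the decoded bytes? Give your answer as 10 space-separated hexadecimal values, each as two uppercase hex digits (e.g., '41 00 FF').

After char 0 ('Z'=25): chars_in_quartet=1 acc=0x19 bytes_emitted=0
After char 1 ('H'=7): chars_in_quartet=2 acc=0x647 bytes_emitted=0
After char 2 ('d'=29): chars_in_quartet=3 acc=0x191DD bytes_emitted=0
After char 3 ('0'=52): chars_in_quartet=4 acc=0x647774 -> emit 64 77 74, reset; bytes_emitted=3
After char 4 ('o'=40): chars_in_quartet=1 acc=0x28 bytes_emitted=3
After char 5 ('n'=39): chars_in_quartet=2 acc=0xA27 bytes_emitted=3
After char 6 ('k'=36): chars_in_quartet=3 acc=0x289E4 bytes_emitted=3
After char 7 ('C'=2): chars_in_quartet=4 acc=0xA27902 -> emit A2 79 02, reset; bytes_emitted=6
After char 8 ('R'=17): chars_in_quartet=1 acc=0x11 bytes_emitted=6
After char 9 ('S'=18): chars_in_quartet=2 acc=0x452 bytes_emitted=6
After char 10 ('O'=14): chars_in_quartet=3 acc=0x1148E bytes_emitted=6
After char 11 ('x'=49): chars_in_quartet=4 acc=0x4523B1 -> emit 45 23 B1, reset; bytes_emitted=9
After char 12 ('C'=2): chars_in_quartet=1 acc=0x2 bytes_emitted=9
After char 13 ('w'=48): chars_in_quartet=2 acc=0xB0 bytes_emitted=9
Padding '==': partial quartet acc=0xB0 -> emit 0B; bytes_emitted=10

Answer: 64 77 74 A2 79 02 45 23 B1 0B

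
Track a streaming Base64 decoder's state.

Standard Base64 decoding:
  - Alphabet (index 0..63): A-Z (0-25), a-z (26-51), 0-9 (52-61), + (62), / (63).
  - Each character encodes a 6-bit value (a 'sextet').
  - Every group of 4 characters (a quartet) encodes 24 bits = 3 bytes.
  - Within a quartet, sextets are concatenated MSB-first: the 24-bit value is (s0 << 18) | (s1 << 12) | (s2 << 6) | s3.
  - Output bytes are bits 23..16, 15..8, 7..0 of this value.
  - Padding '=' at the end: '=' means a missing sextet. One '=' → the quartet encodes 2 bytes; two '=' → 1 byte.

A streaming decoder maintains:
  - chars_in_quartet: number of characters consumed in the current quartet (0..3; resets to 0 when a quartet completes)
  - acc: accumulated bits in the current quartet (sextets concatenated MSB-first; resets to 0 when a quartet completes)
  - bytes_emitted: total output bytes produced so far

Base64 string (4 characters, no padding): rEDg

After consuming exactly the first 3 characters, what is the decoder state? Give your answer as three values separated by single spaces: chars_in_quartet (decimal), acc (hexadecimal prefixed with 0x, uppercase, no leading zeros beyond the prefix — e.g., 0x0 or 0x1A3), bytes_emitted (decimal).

Answer: 3 0x2B103 0

Derivation:
After char 0 ('r'=43): chars_in_quartet=1 acc=0x2B bytes_emitted=0
After char 1 ('E'=4): chars_in_quartet=2 acc=0xAC4 bytes_emitted=0
After char 2 ('D'=3): chars_in_quartet=3 acc=0x2B103 bytes_emitted=0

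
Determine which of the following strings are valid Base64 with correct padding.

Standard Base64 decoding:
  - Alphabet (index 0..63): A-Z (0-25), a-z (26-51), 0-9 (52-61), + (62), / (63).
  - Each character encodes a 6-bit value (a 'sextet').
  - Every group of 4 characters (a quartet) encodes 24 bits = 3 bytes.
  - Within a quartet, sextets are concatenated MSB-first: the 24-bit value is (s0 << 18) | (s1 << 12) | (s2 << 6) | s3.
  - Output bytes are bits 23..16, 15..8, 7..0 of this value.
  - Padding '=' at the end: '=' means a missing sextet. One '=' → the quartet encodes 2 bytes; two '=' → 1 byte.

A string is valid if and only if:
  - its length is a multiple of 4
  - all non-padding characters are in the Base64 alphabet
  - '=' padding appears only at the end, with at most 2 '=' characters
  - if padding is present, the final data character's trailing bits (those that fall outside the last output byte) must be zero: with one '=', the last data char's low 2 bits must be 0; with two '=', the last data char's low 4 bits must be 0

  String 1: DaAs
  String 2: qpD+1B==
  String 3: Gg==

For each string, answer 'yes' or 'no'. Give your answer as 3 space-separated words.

String 1: 'DaAs' → valid
String 2: 'qpD+1B==' → invalid (bad trailing bits)
String 3: 'Gg==' → valid

Answer: yes no yes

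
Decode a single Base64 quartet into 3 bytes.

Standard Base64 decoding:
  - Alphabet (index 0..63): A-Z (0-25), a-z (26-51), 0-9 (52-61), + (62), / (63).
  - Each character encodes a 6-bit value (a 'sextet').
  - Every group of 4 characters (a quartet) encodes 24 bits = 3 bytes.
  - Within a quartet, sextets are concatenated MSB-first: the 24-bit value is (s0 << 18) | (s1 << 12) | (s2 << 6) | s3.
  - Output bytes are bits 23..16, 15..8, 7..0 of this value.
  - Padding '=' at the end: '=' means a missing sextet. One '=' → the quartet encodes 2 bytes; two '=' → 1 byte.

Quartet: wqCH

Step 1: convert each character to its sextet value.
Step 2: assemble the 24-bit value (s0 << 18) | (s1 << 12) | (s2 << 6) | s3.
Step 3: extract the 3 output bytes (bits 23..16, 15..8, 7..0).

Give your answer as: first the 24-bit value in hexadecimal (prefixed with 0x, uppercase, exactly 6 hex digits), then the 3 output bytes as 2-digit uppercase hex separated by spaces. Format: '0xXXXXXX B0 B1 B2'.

Sextets: w=48, q=42, C=2, H=7
24-bit: (48<<18) | (42<<12) | (2<<6) | 7
      = 0xC00000 | 0x02A000 | 0x000080 | 0x000007
      = 0xC2A087
Bytes: (v>>16)&0xFF=C2, (v>>8)&0xFF=A0, v&0xFF=87

Answer: 0xC2A087 C2 A0 87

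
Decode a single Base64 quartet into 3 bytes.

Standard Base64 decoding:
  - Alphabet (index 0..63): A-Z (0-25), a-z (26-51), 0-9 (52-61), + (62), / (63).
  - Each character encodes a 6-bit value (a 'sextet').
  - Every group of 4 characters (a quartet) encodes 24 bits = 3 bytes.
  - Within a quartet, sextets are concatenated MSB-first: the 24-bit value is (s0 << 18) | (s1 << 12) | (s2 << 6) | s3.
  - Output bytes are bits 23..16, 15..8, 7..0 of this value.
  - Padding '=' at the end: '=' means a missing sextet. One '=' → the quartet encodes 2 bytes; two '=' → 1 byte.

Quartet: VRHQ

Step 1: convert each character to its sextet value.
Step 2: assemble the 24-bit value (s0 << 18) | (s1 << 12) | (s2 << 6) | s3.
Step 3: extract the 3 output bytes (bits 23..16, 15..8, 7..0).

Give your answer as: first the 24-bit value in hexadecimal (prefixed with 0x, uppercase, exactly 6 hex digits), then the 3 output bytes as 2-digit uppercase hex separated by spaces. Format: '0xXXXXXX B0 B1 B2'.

Sextets: V=21, R=17, H=7, Q=16
24-bit: (21<<18) | (17<<12) | (7<<6) | 16
      = 0x540000 | 0x011000 | 0x0001C0 | 0x000010
      = 0x5511D0
Bytes: (v>>16)&0xFF=55, (v>>8)&0xFF=11, v&0xFF=D0

Answer: 0x5511D0 55 11 D0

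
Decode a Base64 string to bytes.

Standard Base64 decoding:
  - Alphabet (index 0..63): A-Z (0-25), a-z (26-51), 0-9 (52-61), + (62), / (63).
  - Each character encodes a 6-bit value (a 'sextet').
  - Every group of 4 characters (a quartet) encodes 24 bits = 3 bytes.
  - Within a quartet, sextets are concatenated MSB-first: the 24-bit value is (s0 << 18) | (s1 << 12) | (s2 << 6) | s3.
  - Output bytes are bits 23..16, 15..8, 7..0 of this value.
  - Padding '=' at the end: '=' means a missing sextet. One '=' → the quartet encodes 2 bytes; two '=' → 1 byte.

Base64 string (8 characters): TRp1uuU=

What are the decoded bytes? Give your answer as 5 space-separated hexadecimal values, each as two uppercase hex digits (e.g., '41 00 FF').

After char 0 ('T'=19): chars_in_quartet=1 acc=0x13 bytes_emitted=0
After char 1 ('R'=17): chars_in_quartet=2 acc=0x4D1 bytes_emitted=0
After char 2 ('p'=41): chars_in_quartet=3 acc=0x13469 bytes_emitted=0
After char 3 ('1'=53): chars_in_quartet=4 acc=0x4D1A75 -> emit 4D 1A 75, reset; bytes_emitted=3
After char 4 ('u'=46): chars_in_quartet=1 acc=0x2E bytes_emitted=3
After char 5 ('u'=46): chars_in_quartet=2 acc=0xBAE bytes_emitted=3
After char 6 ('U'=20): chars_in_quartet=3 acc=0x2EB94 bytes_emitted=3
Padding '=': partial quartet acc=0x2EB94 -> emit BA E5; bytes_emitted=5

Answer: 4D 1A 75 BA E5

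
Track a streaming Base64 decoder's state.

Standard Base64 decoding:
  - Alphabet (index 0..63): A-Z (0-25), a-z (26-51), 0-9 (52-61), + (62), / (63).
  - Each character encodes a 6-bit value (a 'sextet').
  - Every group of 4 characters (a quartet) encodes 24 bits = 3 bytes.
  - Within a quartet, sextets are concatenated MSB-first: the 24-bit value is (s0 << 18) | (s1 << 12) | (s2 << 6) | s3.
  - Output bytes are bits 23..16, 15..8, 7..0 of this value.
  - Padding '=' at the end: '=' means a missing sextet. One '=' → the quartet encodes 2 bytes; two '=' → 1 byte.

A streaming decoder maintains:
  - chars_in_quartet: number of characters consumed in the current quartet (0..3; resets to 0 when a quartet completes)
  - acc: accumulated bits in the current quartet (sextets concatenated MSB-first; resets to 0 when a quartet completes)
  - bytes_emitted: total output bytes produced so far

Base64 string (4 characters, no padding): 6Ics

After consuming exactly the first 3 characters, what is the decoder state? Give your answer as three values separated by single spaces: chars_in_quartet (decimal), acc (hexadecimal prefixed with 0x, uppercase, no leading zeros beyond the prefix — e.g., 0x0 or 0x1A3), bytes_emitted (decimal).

After char 0 ('6'=58): chars_in_quartet=1 acc=0x3A bytes_emitted=0
After char 1 ('I'=8): chars_in_quartet=2 acc=0xE88 bytes_emitted=0
After char 2 ('c'=28): chars_in_quartet=3 acc=0x3A21C bytes_emitted=0

Answer: 3 0x3A21C 0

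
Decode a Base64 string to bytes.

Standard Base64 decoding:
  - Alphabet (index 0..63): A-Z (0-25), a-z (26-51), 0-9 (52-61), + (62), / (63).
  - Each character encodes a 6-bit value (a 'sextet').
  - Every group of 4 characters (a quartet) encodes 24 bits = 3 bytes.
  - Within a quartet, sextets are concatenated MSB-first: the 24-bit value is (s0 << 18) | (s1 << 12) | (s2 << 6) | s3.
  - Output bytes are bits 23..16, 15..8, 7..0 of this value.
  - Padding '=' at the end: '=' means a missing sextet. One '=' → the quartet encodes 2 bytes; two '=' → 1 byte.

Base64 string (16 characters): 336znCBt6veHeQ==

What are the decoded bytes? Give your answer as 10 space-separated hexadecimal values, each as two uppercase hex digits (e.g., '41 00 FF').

After char 0 ('3'=55): chars_in_quartet=1 acc=0x37 bytes_emitted=0
After char 1 ('3'=55): chars_in_quartet=2 acc=0xDF7 bytes_emitted=0
After char 2 ('6'=58): chars_in_quartet=3 acc=0x37DFA bytes_emitted=0
After char 3 ('z'=51): chars_in_quartet=4 acc=0xDF7EB3 -> emit DF 7E B3, reset; bytes_emitted=3
After char 4 ('n'=39): chars_in_quartet=1 acc=0x27 bytes_emitted=3
After char 5 ('C'=2): chars_in_quartet=2 acc=0x9C2 bytes_emitted=3
After char 6 ('B'=1): chars_in_quartet=3 acc=0x27081 bytes_emitted=3
After char 7 ('t'=45): chars_in_quartet=4 acc=0x9C206D -> emit 9C 20 6D, reset; bytes_emitted=6
After char 8 ('6'=58): chars_in_quartet=1 acc=0x3A bytes_emitted=6
After char 9 ('v'=47): chars_in_quartet=2 acc=0xEAF bytes_emitted=6
After char 10 ('e'=30): chars_in_quartet=3 acc=0x3ABDE bytes_emitted=6
After char 11 ('H'=7): chars_in_quartet=4 acc=0xEAF787 -> emit EA F7 87, reset; bytes_emitted=9
After char 12 ('e'=30): chars_in_quartet=1 acc=0x1E bytes_emitted=9
After char 13 ('Q'=16): chars_in_quartet=2 acc=0x790 bytes_emitted=9
Padding '==': partial quartet acc=0x790 -> emit 79; bytes_emitted=10

Answer: DF 7E B3 9C 20 6D EA F7 87 79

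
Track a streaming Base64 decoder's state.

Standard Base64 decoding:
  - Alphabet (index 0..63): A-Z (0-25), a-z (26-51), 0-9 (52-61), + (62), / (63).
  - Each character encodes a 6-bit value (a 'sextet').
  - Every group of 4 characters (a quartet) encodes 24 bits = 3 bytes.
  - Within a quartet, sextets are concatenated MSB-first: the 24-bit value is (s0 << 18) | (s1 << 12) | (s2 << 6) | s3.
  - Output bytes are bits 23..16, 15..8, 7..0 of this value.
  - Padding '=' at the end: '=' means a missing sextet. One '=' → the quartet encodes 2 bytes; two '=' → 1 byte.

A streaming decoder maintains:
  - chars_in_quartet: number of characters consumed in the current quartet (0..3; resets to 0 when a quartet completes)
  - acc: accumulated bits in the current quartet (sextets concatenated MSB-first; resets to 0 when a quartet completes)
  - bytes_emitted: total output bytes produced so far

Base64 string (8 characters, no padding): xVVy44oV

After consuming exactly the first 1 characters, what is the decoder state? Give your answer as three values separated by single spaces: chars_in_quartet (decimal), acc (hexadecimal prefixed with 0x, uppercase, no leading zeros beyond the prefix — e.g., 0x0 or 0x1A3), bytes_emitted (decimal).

Answer: 1 0x31 0

Derivation:
After char 0 ('x'=49): chars_in_quartet=1 acc=0x31 bytes_emitted=0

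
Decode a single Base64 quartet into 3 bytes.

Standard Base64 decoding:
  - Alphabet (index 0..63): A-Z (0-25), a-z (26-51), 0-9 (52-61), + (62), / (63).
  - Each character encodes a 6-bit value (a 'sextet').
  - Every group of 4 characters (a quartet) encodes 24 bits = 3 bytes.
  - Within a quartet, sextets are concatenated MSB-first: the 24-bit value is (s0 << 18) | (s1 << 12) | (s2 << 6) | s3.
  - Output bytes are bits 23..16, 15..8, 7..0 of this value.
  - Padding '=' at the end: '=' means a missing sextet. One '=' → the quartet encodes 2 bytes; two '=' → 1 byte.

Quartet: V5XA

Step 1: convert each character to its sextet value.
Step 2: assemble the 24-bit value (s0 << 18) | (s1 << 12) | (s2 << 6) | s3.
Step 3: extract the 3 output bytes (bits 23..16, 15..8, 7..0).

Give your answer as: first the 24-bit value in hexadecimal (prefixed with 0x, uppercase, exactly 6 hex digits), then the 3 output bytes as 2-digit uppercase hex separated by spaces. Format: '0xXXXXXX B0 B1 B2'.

Sextets: V=21, 5=57, X=23, A=0
24-bit: (21<<18) | (57<<12) | (23<<6) | 0
      = 0x540000 | 0x039000 | 0x0005C0 | 0x000000
      = 0x5795C0
Bytes: (v>>16)&0xFF=57, (v>>8)&0xFF=95, v&0xFF=C0

Answer: 0x5795C0 57 95 C0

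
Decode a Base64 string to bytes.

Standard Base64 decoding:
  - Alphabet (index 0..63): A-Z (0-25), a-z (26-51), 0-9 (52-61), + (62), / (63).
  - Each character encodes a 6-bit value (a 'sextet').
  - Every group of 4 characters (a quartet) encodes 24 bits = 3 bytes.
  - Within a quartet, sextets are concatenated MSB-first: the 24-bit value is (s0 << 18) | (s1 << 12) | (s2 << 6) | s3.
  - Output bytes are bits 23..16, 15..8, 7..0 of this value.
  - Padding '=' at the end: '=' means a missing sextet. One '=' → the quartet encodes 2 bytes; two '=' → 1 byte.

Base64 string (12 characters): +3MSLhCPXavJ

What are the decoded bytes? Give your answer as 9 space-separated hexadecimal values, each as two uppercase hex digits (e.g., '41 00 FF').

Answer: FB 73 12 2E 10 8F 5D AB C9

Derivation:
After char 0 ('+'=62): chars_in_quartet=1 acc=0x3E bytes_emitted=0
After char 1 ('3'=55): chars_in_quartet=2 acc=0xFB7 bytes_emitted=0
After char 2 ('M'=12): chars_in_quartet=3 acc=0x3EDCC bytes_emitted=0
After char 3 ('S'=18): chars_in_quartet=4 acc=0xFB7312 -> emit FB 73 12, reset; bytes_emitted=3
After char 4 ('L'=11): chars_in_quartet=1 acc=0xB bytes_emitted=3
After char 5 ('h'=33): chars_in_quartet=2 acc=0x2E1 bytes_emitted=3
After char 6 ('C'=2): chars_in_quartet=3 acc=0xB842 bytes_emitted=3
After char 7 ('P'=15): chars_in_quartet=4 acc=0x2E108F -> emit 2E 10 8F, reset; bytes_emitted=6
After char 8 ('X'=23): chars_in_quartet=1 acc=0x17 bytes_emitted=6
After char 9 ('a'=26): chars_in_quartet=2 acc=0x5DA bytes_emitted=6
After char 10 ('v'=47): chars_in_quartet=3 acc=0x176AF bytes_emitted=6
After char 11 ('J'=9): chars_in_quartet=4 acc=0x5DABC9 -> emit 5D AB C9, reset; bytes_emitted=9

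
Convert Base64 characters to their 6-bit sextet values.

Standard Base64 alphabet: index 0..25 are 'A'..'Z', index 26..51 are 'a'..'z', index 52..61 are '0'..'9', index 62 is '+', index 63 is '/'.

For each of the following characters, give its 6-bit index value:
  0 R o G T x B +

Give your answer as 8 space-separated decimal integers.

'0': 0..9 range, 52 + ord('0') − ord('0') = 52
'R': A..Z range, ord('R') − ord('A') = 17
'o': a..z range, 26 + ord('o') − ord('a') = 40
'G': A..Z range, ord('G') − ord('A') = 6
'T': A..Z range, ord('T') − ord('A') = 19
'x': a..z range, 26 + ord('x') − ord('a') = 49
'B': A..Z range, ord('B') − ord('A') = 1
'+': index 62

Answer: 52 17 40 6 19 49 1 62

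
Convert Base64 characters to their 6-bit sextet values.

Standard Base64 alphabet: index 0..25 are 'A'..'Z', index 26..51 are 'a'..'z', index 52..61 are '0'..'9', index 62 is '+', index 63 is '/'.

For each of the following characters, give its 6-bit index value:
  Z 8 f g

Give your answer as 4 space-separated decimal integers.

'Z': A..Z range, ord('Z') − ord('A') = 25
'8': 0..9 range, 52 + ord('8') − ord('0') = 60
'f': a..z range, 26 + ord('f') − ord('a') = 31
'g': a..z range, 26 + ord('g') − ord('a') = 32

Answer: 25 60 31 32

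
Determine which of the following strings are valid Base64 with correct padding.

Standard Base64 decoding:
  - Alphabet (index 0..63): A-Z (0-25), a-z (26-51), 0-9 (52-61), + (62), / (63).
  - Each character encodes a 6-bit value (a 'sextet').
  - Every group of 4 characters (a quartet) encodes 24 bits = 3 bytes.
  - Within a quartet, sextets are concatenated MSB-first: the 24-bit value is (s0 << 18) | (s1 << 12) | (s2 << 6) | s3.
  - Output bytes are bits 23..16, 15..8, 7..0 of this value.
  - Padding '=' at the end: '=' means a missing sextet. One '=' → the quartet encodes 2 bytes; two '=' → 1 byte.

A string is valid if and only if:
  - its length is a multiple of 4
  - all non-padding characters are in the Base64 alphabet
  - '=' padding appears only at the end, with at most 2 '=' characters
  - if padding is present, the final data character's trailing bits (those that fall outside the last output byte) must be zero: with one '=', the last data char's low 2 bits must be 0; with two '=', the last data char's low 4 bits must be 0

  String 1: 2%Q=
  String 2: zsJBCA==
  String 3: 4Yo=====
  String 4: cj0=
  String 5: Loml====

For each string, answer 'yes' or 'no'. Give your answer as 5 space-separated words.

Answer: no yes no yes no

Derivation:
String 1: '2%Q=' → invalid (bad char(s): ['%'])
String 2: 'zsJBCA==' → valid
String 3: '4Yo=====' → invalid (5 pad chars (max 2))
String 4: 'cj0=' → valid
String 5: 'Loml====' → invalid (4 pad chars (max 2))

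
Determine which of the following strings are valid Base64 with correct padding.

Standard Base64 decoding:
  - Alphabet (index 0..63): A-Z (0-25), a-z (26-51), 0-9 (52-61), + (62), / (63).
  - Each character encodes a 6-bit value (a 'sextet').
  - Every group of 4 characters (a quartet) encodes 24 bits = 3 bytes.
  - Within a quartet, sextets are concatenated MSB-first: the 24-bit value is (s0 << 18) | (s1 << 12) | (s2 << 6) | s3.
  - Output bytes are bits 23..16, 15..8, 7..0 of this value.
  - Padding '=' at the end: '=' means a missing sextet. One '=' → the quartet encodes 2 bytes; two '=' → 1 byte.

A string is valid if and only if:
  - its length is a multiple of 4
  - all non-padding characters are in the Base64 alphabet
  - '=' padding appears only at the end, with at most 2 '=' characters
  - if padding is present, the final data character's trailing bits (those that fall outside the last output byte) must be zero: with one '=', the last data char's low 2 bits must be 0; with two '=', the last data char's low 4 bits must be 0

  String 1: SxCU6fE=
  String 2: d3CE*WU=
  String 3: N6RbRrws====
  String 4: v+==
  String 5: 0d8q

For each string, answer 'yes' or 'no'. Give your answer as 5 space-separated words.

Answer: yes no no no yes

Derivation:
String 1: 'SxCU6fE=' → valid
String 2: 'd3CE*WU=' → invalid (bad char(s): ['*'])
String 3: 'N6RbRrws====' → invalid (4 pad chars (max 2))
String 4: 'v+==' → invalid (bad trailing bits)
String 5: '0d8q' → valid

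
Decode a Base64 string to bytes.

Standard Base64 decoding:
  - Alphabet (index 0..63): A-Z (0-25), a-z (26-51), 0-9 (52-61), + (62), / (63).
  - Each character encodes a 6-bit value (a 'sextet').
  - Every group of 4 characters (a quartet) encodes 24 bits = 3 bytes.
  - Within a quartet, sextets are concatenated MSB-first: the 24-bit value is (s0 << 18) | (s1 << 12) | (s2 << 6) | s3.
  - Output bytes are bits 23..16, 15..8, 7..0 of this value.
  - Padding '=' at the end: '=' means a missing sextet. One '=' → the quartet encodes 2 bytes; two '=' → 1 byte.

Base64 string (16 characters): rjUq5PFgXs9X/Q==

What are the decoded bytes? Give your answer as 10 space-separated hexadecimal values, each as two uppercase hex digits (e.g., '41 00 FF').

Answer: AE 35 2A E4 F1 60 5E CF 57 FD

Derivation:
After char 0 ('r'=43): chars_in_quartet=1 acc=0x2B bytes_emitted=0
After char 1 ('j'=35): chars_in_quartet=2 acc=0xAE3 bytes_emitted=0
After char 2 ('U'=20): chars_in_quartet=3 acc=0x2B8D4 bytes_emitted=0
After char 3 ('q'=42): chars_in_quartet=4 acc=0xAE352A -> emit AE 35 2A, reset; bytes_emitted=3
After char 4 ('5'=57): chars_in_quartet=1 acc=0x39 bytes_emitted=3
After char 5 ('P'=15): chars_in_quartet=2 acc=0xE4F bytes_emitted=3
After char 6 ('F'=5): chars_in_quartet=3 acc=0x393C5 bytes_emitted=3
After char 7 ('g'=32): chars_in_quartet=4 acc=0xE4F160 -> emit E4 F1 60, reset; bytes_emitted=6
After char 8 ('X'=23): chars_in_quartet=1 acc=0x17 bytes_emitted=6
After char 9 ('s'=44): chars_in_quartet=2 acc=0x5EC bytes_emitted=6
After char 10 ('9'=61): chars_in_quartet=3 acc=0x17B3D bytes_emitted=6
After char 11 ('X'=23): chars_in_quartet=4 acc=0x5ECF57 -> emit 5E CF 57, reset; bytes_emitted=9
After char 12 ('/'=63): chars_in_quartet=1 acc=0x3F bytes_emitted=9
After char 13 ('Q'=16): chars_in_quartet=2 acc=0xFD0 bytes_emitted=9
Padding '==': partial quartet acc=0xFD0 -> emit FD; bytes_emitted=10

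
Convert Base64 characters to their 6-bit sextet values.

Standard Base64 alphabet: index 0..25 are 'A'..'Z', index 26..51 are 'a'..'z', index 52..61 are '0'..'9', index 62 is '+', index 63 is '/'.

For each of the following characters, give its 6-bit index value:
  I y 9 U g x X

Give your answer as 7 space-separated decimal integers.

'I': A..Z range, ord('I') − ord('A') = 8
'y': a..z range, 26 + ord('y') − ord('a') = 50
'9': 0..9 range, 52 + ord('9') − ord('0') = 61
'U': A..Z range, ord('U') − ord('A') = 20
'g': a..z range, 26 + ord('g') − ord('a') = 32
'x': a..z range, 26 + ord('x') − ord('a') = 49
'X': A..Z range, ord('X') − ord('A') = 23

Answer: 8 50 61 20 32 49 23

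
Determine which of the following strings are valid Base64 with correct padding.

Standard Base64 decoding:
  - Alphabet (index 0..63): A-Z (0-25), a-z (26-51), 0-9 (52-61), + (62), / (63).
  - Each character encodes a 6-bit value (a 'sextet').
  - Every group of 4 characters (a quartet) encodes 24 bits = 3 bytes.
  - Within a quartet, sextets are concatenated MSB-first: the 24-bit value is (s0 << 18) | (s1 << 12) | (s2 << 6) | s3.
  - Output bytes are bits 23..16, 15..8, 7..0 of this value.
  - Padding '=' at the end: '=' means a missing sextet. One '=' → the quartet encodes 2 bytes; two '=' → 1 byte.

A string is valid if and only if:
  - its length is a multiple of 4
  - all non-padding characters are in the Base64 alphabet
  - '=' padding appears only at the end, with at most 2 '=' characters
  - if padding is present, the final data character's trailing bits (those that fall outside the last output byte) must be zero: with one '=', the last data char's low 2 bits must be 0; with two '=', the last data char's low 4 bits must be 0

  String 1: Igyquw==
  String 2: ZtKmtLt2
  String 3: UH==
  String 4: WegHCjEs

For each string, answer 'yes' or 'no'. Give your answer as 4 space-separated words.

String 1: 'Igyquw==' → valid
String 2: 'ZtKmtLt2' → valid
String 3: 'UH==' → invalid (bad trailing bits)
String 4: 'WegHCjEs' → valid

Answer: yes yes no yes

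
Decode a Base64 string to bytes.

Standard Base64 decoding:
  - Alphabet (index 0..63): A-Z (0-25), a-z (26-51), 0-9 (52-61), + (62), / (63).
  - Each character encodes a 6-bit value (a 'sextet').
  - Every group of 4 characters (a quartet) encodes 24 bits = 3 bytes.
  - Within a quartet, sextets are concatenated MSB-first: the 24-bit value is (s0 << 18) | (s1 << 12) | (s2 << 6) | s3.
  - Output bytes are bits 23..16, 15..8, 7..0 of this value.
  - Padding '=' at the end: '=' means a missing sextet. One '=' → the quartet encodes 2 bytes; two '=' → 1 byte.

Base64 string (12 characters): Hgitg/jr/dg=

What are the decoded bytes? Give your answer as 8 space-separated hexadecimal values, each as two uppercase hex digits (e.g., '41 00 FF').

After char 0 ('H'=7): chars_in_quartet=1 acc=0x7 bytes_emitted=0
After char 1 ('g'=32): chars_in_quartet=2 acc=0x1E0 bytes_emitted=0
After char 2 ('i'=34): chars_in_quartet=3 acc=0x7822 bytes_emitted=0
After char 3 ('t'=45): chars_in_quartet=4 acc=0x1E08AD -> emit 1E 08 AD, reset; bytes_emitted=3
After char 4 ('g'=32): chars_in_quartet=1 acc=0x20 bytes_emitted=3
After char 5 ('/'=63): chars_in_quartet=2 acc=0x83F bytes_emitted=3
After char 6 ('j'=35): chars_in_quartet=3 acc=0x20FE3 bytes_emitted=3
After char 7 ('r'=43): chars_in_quartet=4 acc=0x83F8EB -> emit 83 F8 EB, reset; bytes_emitted=6
After char 8 ('/'=63): chars_in_quartet=1 acc=0x3F bytes_emitted=6
After char 9 ('d'=29): chars_in_quartet=2 acc=0xFDD bytes_emitted=6
After char 10 ('g'=32): chars_in_quartet=3 acc=0x3F760 bytes_emitted=6
Padding '=': partial quartet acc=0x3F760 -> emit FD D8; bytes_emitted=8

Answer: 1E 08 AD 83 F8 EB FD D8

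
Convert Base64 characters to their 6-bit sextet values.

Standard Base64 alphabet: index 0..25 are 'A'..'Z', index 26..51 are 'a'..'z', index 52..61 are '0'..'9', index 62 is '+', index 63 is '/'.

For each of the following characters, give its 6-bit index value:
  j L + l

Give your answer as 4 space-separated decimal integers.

Answer: 35 11 62 37

Derivation:
'j': a..z range, 26 + ord('j') − ord('a') = 35
'L': A..Z range, ord('L') − ord('A') = 11
'+': index 62
'l': a..z range, 26 + ord('l') − ord('a') = 37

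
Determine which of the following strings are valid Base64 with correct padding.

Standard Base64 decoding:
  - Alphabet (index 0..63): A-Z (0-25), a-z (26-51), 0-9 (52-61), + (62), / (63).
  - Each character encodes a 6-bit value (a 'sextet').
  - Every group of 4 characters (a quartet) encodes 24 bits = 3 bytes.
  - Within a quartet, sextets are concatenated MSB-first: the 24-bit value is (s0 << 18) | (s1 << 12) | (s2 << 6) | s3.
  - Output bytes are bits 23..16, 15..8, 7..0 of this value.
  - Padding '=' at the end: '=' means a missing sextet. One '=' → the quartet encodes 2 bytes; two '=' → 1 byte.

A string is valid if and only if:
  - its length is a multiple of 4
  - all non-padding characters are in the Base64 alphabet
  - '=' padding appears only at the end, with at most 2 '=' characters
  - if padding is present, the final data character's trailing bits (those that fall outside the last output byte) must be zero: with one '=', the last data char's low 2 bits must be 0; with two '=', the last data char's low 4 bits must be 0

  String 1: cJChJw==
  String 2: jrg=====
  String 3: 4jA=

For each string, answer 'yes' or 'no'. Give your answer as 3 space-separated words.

String 1: 'cJChJw==' → valid
String 2: 'jrg=====' → invalid (5 pad chars (max 2))
String 3: '4jA=' → valid

Answer: yes no yes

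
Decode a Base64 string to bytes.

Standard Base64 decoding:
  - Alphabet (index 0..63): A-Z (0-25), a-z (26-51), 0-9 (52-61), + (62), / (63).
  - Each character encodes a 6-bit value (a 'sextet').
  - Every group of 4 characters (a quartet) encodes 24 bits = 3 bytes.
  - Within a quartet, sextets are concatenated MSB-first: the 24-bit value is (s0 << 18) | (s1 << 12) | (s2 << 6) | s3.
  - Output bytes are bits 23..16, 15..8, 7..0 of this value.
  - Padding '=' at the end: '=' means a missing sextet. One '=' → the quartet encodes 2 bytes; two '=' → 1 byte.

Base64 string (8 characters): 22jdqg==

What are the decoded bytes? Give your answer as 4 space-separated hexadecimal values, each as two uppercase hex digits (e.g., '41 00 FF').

Answer: DB 68 DD AA

Derivation:
After char 0 ('2'=54): chars_in_quartet=1 acc=0x36 bytes_emitted=0
After char 1 ('2'=54): chars_in_quartet=2 acc=0xDB6 bytes_emitted=0
After char 2 ('j'=35): chars_in_quartet=3 acc=0x36DA3 bytes_emitted=0
After char 3 ('d'=29): chars_in_quartet=4 acc=0xDB68DD -> emit DB 68 DD, reset; bytes_emitted=3
After char 4 ('q'=42): chars_in_quartet=1 acc=0x2A bytes_emitted=3
After char 5 ('g'=32): chars_in_quartet=2 acc=0xAA0 bytes_emitted=3
Padding '==': partial quartet acc=0xAA0 -> emit AA; bytes_emitted=4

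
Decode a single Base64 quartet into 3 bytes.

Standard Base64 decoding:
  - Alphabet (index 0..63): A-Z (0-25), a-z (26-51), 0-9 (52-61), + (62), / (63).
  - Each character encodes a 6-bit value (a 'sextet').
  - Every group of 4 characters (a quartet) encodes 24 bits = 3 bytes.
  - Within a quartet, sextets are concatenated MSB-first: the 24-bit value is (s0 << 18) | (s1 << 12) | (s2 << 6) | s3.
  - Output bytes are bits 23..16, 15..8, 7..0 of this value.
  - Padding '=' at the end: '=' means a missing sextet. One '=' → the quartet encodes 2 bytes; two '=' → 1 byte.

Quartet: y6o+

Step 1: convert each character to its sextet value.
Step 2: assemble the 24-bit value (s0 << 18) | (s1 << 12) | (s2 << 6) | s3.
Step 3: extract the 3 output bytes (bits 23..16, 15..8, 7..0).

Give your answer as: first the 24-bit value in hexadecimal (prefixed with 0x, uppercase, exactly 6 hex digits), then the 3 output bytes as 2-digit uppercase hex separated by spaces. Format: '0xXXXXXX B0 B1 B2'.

Sextets: y=50, 6=58, o=40, +=62
24-bit: (50<<18) | (58<<12) | (40<<6) | 62
      = 0xC80000 | 0x03A000 | 0x000A00 | 0x00003E
      = 0xCBAA3E
Bytes: (v>>16)&0xFF=CB, (v>>8)&0xFF=AA, v&0xFF=3E

Answer: 0xCBAA3E CB AA 3E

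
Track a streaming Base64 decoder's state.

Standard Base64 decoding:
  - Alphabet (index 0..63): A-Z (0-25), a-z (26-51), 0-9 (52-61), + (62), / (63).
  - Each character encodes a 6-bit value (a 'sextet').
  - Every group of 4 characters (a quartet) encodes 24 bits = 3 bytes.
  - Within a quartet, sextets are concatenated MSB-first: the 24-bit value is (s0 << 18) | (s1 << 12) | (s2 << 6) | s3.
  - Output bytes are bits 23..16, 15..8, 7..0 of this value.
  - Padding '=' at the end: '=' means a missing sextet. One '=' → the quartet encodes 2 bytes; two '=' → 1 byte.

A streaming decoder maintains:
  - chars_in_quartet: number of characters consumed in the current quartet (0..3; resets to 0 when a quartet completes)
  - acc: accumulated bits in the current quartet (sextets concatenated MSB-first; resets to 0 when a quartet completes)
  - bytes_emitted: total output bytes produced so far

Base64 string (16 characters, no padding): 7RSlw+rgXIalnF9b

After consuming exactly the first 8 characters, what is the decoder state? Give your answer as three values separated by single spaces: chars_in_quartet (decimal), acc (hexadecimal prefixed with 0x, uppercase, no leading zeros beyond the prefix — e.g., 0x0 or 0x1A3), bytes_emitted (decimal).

After char 0 ('7'=59): chars_in_quartet=1 acc=0x3B bytes_emitted=0
After char 1 ('R'=17): chars_in_quartet=2 acc=0xED1 bytes_emitted=0
After char 2 ('S'=18): chars_in_quartet=3 acc=0x3B452 bytes_emitted=0
After char 3 ('l'=37): chars_in_quartet=4 acc=0xED14A5 -> emit ED 14 A5, reset; bytes_emitted=3
After char 4 ('w'=48): chars_in_quartet=1 acc=0x30 bytes_emitted=3
After char 5 ('+'=62): chars_in_quartet=2 acc=0xC3E bytes_emitted=3
After char 6 ('r'=43): chars_in_quartet=3 acc=0x30FAB bytes_emitted=3
After char 7 ('g'=32): chars_in_quartet=4 acc=0xC3EAE0 -> emit C3 EA E0, reset; bytes_emitted=6

Answer: 0 0x0 6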